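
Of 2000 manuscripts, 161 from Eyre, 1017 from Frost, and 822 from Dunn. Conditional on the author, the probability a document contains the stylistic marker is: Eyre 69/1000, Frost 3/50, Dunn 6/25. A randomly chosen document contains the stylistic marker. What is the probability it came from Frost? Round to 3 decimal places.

Unnormalized posteriors (prior × likelihood):
  Eyre: 0.0805 × 0.069 = 0.0055545
  Frost: 0.5085 × 0.06 = 0.03051
  Dunn: 0.411 × 0.24 = 0.09864
Normalizing constant = 0.1347045.
P(Frost | evidence) = 0.03051 / 0.1347045 ≈ 0.226.

0.226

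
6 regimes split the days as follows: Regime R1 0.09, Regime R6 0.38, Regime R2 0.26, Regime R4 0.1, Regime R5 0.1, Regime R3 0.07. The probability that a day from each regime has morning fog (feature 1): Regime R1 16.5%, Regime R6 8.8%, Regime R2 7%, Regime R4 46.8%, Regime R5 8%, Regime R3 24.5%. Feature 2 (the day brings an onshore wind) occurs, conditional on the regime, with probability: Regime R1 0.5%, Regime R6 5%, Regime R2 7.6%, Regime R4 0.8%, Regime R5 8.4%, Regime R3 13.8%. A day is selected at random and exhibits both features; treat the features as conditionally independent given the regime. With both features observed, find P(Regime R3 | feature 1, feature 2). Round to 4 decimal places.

0.3617

Compute prior × likelihood for every hypothesis:
  Regime R1: 0.09 × 0.165 × 0.005 = 0.00007425
  Regime R6: 0.38 × 0.088 × 0.05 = 0.001672
  Regime R2: 0.26 × 0.07 × 0.076 = 0.0013832
  Regime R4: 0.1 × 0.468 × 0.008 = 0.0003744
  Regime R5: 0.1 × 0.08 × 0.084 = 0.000672
  Regime R3: 0.07 × 0.245 × 0.138 = 0.0023667
Total = 0.00654255.
P(Regime R3 | evidence) = 0.0023667 / 0.00654255 ≈ 0.3617.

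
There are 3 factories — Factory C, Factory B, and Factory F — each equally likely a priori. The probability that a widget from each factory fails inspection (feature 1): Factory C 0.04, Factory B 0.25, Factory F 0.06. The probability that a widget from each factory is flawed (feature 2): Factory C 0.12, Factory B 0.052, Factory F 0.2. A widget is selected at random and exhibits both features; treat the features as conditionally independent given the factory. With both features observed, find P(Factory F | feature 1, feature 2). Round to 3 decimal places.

0.403

Since the prior is uniform, the posterior is proportional to the likelihood:
  Factory C: 0.04 × 0.12 = 0.0048
  Factory B: 0.25 × 0.052 = 0.013
  Factory F: 0.06 × 0.2 = 0.012
Sum = 0.0298.
P(Factory F | evidence) = 0.012 / 0.0298 ≈ 0.403.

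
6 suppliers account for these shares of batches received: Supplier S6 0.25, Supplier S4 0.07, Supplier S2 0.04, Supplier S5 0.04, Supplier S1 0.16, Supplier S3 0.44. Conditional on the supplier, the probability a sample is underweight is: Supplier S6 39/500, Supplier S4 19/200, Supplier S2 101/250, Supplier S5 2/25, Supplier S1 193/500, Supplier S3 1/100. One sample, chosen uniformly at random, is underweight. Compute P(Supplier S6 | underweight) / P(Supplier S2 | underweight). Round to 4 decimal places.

1.2067

Prior × likelihood for each hypothesis:
  Supplier S6: 0.25 × 0.078 = 0.0195
  Supplier S4: 0.07 × 0.095 = 0.00665
  Supplier S2: 0.04 × 0.404 = 0.01616
  Supplier S5: 0.04 × 0.08 = 0.0032
  Supplier S1: 0.16 × 0.386 = 0.06176
  Supplier S3: 0.44 × 0.01 = 0.0044
Total = 0.11167.
The ratio is 0.0195 / 0.01616 (the normalizer cancels) = 1.2067.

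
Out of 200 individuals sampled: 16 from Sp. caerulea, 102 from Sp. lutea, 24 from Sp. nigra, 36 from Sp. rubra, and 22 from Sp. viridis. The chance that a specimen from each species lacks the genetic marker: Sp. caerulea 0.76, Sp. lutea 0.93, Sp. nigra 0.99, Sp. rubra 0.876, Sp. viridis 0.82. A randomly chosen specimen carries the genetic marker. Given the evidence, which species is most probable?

Sp. lutea

Taking complements, P(marker | each) = Sp. caerulea 0.24, Sp. lutea 0.07, Sp. nigra 0.01, Sp. rubra 0.124, Sp. viridis 0.18.
By Bayes' rule, posterior ∝ prior × likelihood:
  Sp. caerulea: 0.08 × 0.24 = 0.0192
  Sp. lutea: 0.51 × 0.07 = 0.0357
  Sp. nigra: 0.12 × 0.01 = 0.0012
  Sp. rubra: 0.18 × 0.124 = 0.02232
  Sp. viridis: 0.11 × 0.18 = 0.0198
Sum = 0.09822.
Largest term belongs to Sp. lutea, so Sp. lutea is most probable.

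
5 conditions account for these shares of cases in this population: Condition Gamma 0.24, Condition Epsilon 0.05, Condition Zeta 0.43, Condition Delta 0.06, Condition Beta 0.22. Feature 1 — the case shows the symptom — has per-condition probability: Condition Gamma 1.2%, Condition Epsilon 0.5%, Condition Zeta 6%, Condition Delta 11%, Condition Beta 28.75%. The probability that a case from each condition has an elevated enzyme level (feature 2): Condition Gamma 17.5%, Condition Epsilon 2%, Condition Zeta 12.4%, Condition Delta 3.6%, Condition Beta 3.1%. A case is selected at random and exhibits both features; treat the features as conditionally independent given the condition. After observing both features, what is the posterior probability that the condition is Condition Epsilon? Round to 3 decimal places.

0.001

By Bayes' rule, posterior ∝ prior × likelihood:
  Condition Gamma: 0.24 × 0.012 × 0.175 = 0.000504
  Condition Epsilon: 0.05 × 0.005 × 0.02 = 0.000005
  Condition Zeta: 0.43 × 0.06 × 0.124 = 0.0031992
  Condition Delta: 0.06 × 0.11 × 0.036 = 0.0002376
  Condition Beta: 0.22 × 0.2875 × 0.031 = 0.00196075
Normalizing constant = 0.00590655.
P(Condition Epsilon | evidence) = 0.000005 / 0.00590655 ≈ 0.001.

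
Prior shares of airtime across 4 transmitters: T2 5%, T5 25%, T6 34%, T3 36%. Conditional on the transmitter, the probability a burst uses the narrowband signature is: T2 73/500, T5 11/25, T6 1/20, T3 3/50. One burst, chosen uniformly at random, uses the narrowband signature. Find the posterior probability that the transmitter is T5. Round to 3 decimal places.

Prior × likelihood for each hypothesis:
  T2: 0.05 × 0.146 = 0.0073
  T5: 0.25 × 0.44 = 0.11
  T6: 0.34 × 0.05 = 0.017
  T3: 0.36 × 0.06 = 0.0216
Sum = 0.1559.
P(T5 | evidence) = 0.11 / 0.1559 ≈ 0.706.

0.706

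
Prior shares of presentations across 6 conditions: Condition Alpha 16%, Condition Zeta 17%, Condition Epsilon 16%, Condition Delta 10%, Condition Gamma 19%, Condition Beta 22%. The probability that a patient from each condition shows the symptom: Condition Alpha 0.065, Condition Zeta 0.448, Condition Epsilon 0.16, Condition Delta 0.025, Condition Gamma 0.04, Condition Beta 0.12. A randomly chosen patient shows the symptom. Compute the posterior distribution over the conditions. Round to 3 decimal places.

Condition Alpha 0.070, Condition Zeta 0.512, Condition Epsilon 0.172, Condition Delta 0.017, Condition Gamma 0.051, Condition Beta 0.178

Compute prior × likelihood for every hypothesis:
  Condition Alpha: 0.16 × 0.065 = 0.0104
  Condition Zeta: 0.17 × 0.448 = 0.07616
  Condition Epsilon: 0.16 × 0.16 = 0.0256
  Condition Delta: 0.1 × 0.025 = 0.0025
  Condition Gamma: 0.19 × 0.04 = 0.0076
  Condition Beta: 0.22 × 0.12 = 0.0264
Normalizing constant = 0.14866.
P(Condition Alpha | symptomatic) = 0.0104/0.14866 ≈ 0.070
P(Condition Zeta | symptomatic) = 0.07616/0.14866 ≈ 0.512
P(Condition Epsilon | symptomatic) = 0.0256/0.14866 ≈ 0.172
P(Condition Delta | symptomatic) = 0.0025/0.14866 ≈ 0.017
P(Condition Gamma | symptomatic) = 0.0076/0.14866 ≈ 0.051
P(Condition Beta | symptomatic) = 0.0264/0.14866 ≈ 0.178
(Check: 0.070+0.512+0.172+0.017+0.051+0.178 = 1.000.)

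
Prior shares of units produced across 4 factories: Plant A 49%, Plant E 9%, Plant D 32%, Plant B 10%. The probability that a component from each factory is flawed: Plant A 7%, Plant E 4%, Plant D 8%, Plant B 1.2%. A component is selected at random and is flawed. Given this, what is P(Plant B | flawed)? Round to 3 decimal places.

Prior × likelihood for each hypothesis:
  Plant A: 0.49 × 0.07 = 0.0343
  Plant E: 0.09 × 0.04 = 0.0036
  Plant D: 0.32 × 0.08 = 0.0256
  Plant B: 0.1 × 0.012 = 0.0012
Total = 0.0647.
P(Plant B | evidence) = 0.0012 / 0.0647 ≈ 0.019.

0.019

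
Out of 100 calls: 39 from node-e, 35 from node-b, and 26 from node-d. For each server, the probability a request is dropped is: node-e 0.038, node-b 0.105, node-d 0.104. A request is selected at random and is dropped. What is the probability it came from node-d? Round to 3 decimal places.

0.344

Prior × likelihood for each hypothesis:
  node-e: 0.39 × 0.038 = 0.01482
  node-b: 0.35 × 0.105 = 0.03675
  node-d: 0.26 × 0.104 = 0.02704
Sum = 0.07861.
P(node-d | evidence) = 0.02704 / 0.07861 ≈ 0.344.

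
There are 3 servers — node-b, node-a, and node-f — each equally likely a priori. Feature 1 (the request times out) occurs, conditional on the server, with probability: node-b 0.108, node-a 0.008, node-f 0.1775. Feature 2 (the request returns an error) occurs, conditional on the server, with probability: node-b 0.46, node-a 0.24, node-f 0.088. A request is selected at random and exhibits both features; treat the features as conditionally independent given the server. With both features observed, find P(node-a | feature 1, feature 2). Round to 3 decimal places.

With a uniform prior (1/3 each), posterior ∝ likelihood:
  node-b: 0.108 × 0.46 = 0.04968
  node-a: 0.008 × 0.24 = 0.00192
  node-f: 0.1775 × 0.088 = 0.01562
Sum = 0.06722.
P(node-a | evidence) = 0.00192 / 0.06722 ≈ 0.029.

0.029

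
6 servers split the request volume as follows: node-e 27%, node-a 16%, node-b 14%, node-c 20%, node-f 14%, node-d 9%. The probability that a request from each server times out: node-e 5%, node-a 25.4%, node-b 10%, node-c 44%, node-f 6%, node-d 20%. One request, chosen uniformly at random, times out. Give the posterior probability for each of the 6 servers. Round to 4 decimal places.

Unnormalized posteriors (prior × likelihood):
  node-e: 0.27 × 0.05 = 0.0135
  node-a: 0.16 × 0.254 = 0.04064
  node-b: 0.14 × 0.1 = 0.014
  node-c: 0.2 × 0.44 = 0.088
  node-f: 0.14 × 0.06 = 0.0084
  node-d: 0.09 × 0.2 = 0.018
Sum = 0.18254.
P(node-e | timeout) = 0.0135/0.18254 ≈ 0.0740
P(node-a | timeout) = 0.04064/0.18254 ≈ 0.2226
P(node-b | timeout) = 0.014/0.18254 ≈ 0.0767
P(node-c | timeout) = 0.088/0.18254 ≈ 0.4821
P(node-f | timeout) = 0.0084/0.18254 ≈ 0.0460
P(node-d | timeout) = 0.018/0.18254 ≈ 0.0986
(Check: 0.0740+0.2226+0.0767+0.4821+0.0460+0.0986 = 1.0000.)

node-e 0.0740, node-a 0.2226, node-b 0.0767, node-c 0.4821, node-f 0.0460, node-d 0.0986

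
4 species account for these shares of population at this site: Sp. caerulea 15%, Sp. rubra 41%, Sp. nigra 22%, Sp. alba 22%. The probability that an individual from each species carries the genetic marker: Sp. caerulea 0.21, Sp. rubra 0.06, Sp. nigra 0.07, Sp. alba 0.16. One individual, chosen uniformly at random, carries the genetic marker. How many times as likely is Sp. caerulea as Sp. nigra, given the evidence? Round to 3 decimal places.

Compute prior × likelihood for every hypothesis:
  Sp. caerulea: 0.15 × 0.21 = 0.0315
  Sp. rubra: 0.41 × 0.06 = 0.0246
  Sp. nigra: 0.22 × 0.07 = 0.0154
  Sp. alba: 0.22 × 0.16 = 0.0352
Normalizing constant = 0.1067.
The ratio is 0.0315 / 0.0154 (the normalizer cancels) = 2.045.

2.045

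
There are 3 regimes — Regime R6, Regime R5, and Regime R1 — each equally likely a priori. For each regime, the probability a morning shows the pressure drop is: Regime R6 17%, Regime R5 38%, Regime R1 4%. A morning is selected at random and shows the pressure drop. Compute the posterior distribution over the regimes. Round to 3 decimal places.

Regime R6 0.288, Regime R5 0.644, Regime R1 0.068

Since the prior is uniform, the posterior is proportional to the likelihood:
  Regime R6: 0.17
  Regime R5: 0.38
  Regime R1: 0.04
Normalizing constant = 0.59.
P(Regime R6 | drop) = 0.17/0.59 ≈ 0.288
P(Regime R5 | drop) = 0.38/0.59 ≈ 0.644
P(Regime R1 | drop) = 0.04/0.59 ≈ 0.068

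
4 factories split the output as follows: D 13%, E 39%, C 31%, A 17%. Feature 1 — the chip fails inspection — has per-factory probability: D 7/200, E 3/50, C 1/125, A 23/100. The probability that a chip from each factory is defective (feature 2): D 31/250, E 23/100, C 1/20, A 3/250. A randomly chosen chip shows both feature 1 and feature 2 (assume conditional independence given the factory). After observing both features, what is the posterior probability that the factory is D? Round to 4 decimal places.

Prior × likelihood for each hypothesis:
  D: 0.13 × 0.035 × 0.124 = 0.0005642
  E: 0.39 × 0.06 × 0.23 = 0.005382
  C: 0.31 × 0.008 × 0.05 = 0.000124
  A: 0.17 × 0.23 × 0.012 = 0.0004692
Total = 0.0065394.
P(D | evidence) = 0.0005642 / 0.0065394 ≈ 0.0863.

0.0863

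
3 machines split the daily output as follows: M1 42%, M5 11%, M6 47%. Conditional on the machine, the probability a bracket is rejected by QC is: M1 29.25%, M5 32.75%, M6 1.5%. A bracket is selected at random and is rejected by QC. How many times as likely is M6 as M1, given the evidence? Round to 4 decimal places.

0.0574

By Bayes' rule, posterior ∝ prior × likelihood:
  M1: 0.42 × 0.2925 = 0.12285
  M5: 0.11 × 0.3275 = 0.036025
  M6: 0.47 × 0.015 = 0.00705
Normalizing constant = 0.165925.
The ratio is 0.00705 / 0.12285 (the normalizer cancels) = 0.0574.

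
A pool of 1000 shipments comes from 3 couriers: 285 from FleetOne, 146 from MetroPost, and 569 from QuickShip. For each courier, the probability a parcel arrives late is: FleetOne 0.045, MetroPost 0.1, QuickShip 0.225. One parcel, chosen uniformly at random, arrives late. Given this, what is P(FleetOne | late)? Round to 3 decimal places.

By Bayes' rule, posterior ∝ prior × likelihood:
  FleetOne: 0.285 × 0.045 = 0.012825
  MetroPost: 0.146 × 0.1 = 0.0146
  QuickShip: 0.569 × 0.225 = 0.128025
Sum = 0.15545.
P(FleetOne | evidence) = 0.012825 / 0.15545 ≈ 0.083.

0.083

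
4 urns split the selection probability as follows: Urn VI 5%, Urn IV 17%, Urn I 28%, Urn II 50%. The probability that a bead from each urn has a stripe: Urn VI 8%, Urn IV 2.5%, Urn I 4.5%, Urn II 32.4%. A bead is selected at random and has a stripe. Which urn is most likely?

Urn II

Unnormalized posteriors (prior × likelihood):
  Urn VI: 0.05 × 0.08 = 0.004
  Urn IV: 0.17 × 0.025 = 0.00425
  Urn I: 0.28 × 0.045 = 0.0126
  Urn II: 0.5 × 0.324 = 0.162
Sum = 0.18285.
Largest term belongs to Urn II, so Urn II is most probable.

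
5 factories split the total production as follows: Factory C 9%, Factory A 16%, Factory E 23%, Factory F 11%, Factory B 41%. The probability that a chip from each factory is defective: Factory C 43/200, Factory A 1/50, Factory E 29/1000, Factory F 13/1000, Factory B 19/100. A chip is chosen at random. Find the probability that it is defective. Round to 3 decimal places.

By Bayes' rule, posterior ∝ prior × likelihood:
  Factory C: 0.09 × 0.215 = 0.01935
  Factory A: 0.16 × 0.02 = 0.0032
  Factory E: 0.23 × 0.029 = 0.00667
  Factory F: 0.11 × 0.013 = 0.00143
  Factory B: 0.41 × 0.19 = 0.0779
P(defective) = 0.01935 + 0.0032 + 0.00667 + 0.00143 + 0.0779 = 0.10855 → 0.109.

0.109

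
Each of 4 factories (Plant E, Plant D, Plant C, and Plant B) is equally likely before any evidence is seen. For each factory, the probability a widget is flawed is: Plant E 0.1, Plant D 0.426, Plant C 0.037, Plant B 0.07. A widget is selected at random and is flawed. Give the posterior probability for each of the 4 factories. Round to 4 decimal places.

Plant E 0.1580, Plant D 0.6730, Plant C 0.0585, Plant B 0.1106

With a uniform prior (1/4 each), posterior ∝ likelihood:
  Plant E: 0.1
  Plant D: 0.426
  Plant C: 0.037
  Plant B: 0.07
Normalizing constant = 0.633.
P(Plant E | flawed) = 0.1/0.633 ≈ 0.1580
P(Plant D | flawed) = 0.426/0.633 ≈ 0.6730
P(Plant C | flawed) = 0.037/0.633 ≈ 0.0585
P(Plant B | flawed) = 0.07/0.633 ≈ 0.1106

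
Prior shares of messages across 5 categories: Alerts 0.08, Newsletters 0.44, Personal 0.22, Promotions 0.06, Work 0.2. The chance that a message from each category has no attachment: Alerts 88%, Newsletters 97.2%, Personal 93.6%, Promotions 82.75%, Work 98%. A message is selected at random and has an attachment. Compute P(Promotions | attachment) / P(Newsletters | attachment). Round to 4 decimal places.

0.8401

Taking complements, P(attachment | each) = Alerts 0.12, Newsletters 0.028, Personal 0.064, Promotions 0.1725, Work 0.02.
Unnormalized posteriors (prior × likelihood):
  Alerts: 0.08 × 0.12 = 0.0096
  Newsletters: 0.44 × 0.028 = 0.01232
  Personal: 0.22 × 0.064 = 0.01408
  Promotions: 0.06 × 0.1725 = 0.01035
  Work: 0.2 × 0.02 = 0.004
Normalizing constant = 0.05035.
The ratio is 0.01035 / 0.01232 (the normalizer cancels) = 0.8401.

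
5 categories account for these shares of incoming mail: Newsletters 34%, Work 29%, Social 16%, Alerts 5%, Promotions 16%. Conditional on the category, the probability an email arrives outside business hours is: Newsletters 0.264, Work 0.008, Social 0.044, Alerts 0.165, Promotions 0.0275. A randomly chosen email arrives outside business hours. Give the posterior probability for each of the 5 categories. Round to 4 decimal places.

Unnormalized posteriors (prior × likelihood):
  Newsletters: 0.34 × 0.264 = 0.08976
  Work: 0.29 × 0.008 = 0.00232
  Social: 0.16 × 0.044 = 0.00704
  Alerts: 0.05 × 0.165 = 0.00825
  Promotions: 0.16 × 0.0275 = 0.0044
Sum = 0.11177.
P(Newsletters | off-hours) = 0.08976/0.11177 ≈ 0.8031
P(Work | off-hours) = 0.00232/0.11177 ≈ 0.0208
P(Social | off-hours) = 0.00704/0.11177 ≈ 0.0630
P(Alerts | off-hours) = 0.00825/0.11177 ≈ 0.0738
P(Promotions | off-hours) = 0.0044/0.11177 ≈ 0.0394

Newsletters 0.8031, Work 0.0208, Social 0.0630, Alerts 0.0738, Promotions 0.0394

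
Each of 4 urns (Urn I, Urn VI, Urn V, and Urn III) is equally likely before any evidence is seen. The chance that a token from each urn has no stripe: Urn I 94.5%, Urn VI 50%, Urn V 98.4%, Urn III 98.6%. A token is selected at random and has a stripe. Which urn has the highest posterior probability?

Urn VI

Taking complements, P(striped | each) = Urn I 0.055, Urn VI 0.5, Urn V 0.016, Urn III 0.014.
With a uniform prior (1/4 each), posterior ∝ likelihood:
  Urn I: 0.055
  Urn VI: 0.5
  Urn V: 0.016
  Urn III: 0.014
Sum = 0.585.
Largest term belongs to Urn VI, so Urn VI is most probable.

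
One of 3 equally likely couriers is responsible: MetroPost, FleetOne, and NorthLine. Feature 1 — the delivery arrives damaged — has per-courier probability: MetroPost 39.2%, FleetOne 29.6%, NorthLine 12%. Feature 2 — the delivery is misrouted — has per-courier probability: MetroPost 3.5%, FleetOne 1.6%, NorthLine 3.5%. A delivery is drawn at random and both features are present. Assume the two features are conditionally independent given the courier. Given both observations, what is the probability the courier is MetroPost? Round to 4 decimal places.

With a uniform prior (1/3 each), posterior ∝ likelihood:
  MetroPost: 0.392 × 0.035 = 0.01372
  FleetOne: 0.296 × 0.016 = 0.004736
  NorthLine: 0.12 × 0.035 = 0.0042
Total = 0.022656.
P(MetroPost | evidence) = 0.01372 / 0.022656 ≈ 0.6056.

0.6056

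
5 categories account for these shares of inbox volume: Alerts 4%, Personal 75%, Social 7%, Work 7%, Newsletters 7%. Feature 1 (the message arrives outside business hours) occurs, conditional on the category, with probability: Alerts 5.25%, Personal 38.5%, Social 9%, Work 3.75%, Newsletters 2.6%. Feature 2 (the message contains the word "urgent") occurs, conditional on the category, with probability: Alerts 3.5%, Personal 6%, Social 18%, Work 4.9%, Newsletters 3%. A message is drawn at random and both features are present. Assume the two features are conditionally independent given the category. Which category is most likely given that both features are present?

By Bayes' rule, posterior ∝ prior × likelihood:
  Alerts: 0.04 × 0.0525 × 0.035 = 0.0000735
  Personal: 0.75 × 0.385 × 0.06 = 0.017325
  Social: 0.07 × 0.09 × 0.18 = 0.001134
  Work: 0.07 × 0.0375 × 0.049 = 0.000128625
  Newsletters: 0.07 × 0.026 × 0.03 = 0.0000546
Normalizing constant = 0.018715725.
Largest term belongs to Personal, so Personal is most probable.

Personal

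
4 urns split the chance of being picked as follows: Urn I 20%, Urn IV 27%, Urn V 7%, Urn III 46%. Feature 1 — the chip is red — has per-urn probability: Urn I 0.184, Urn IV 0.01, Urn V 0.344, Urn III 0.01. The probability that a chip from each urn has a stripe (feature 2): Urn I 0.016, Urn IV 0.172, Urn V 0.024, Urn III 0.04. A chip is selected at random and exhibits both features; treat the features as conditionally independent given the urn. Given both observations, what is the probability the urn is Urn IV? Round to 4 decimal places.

Compute prior × likelihood for every hypothesis:
  Urn I: 0.2 × 0.184 × 0.016 = 0.0005888
  Urn IV: 0.27 × 0.01 × 0.172 = 0.0004644
  Urn V: 0.07 × 0.344 × 0.024 = 0.00057792
  Urn III: 0.46 × 0.01 × 0.04 = 0.000184
Normalizing constant = 0.00181512.
P(Urn IV | evidence) = 0.0004644 / 0.00181512 ≈ 0.2559.

0.2559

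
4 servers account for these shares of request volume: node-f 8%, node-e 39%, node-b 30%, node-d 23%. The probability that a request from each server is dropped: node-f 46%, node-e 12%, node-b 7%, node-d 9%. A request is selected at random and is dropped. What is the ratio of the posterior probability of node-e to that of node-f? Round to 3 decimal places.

1.272

By Bayes' rule, posterior ∝ prior × likelihood:
  node-f: 0.08 × 0.46 = 0.0368
  node-e: 0.39 × 0.12 = 0.0468
  node-b: 0.3 × 0.07 = 0.021
  node-d: 0.23 × 0.09 = 0.0207
Normalizing constant = 0.1253.
The ratio is 0.0468 / 0.0368 (the normalizer cancels) = 1.272.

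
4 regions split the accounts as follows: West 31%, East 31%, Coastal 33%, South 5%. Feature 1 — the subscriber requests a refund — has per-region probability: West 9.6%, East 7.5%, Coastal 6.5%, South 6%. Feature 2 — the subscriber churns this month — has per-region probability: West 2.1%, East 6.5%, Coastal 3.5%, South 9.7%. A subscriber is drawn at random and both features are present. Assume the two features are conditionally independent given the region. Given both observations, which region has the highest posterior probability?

Prior × likelihood for each hypothesis:
  West: 0.31 × 0.096 × 0.021 = 0.00062496
  East: 0.31 × 0.075 × 0.065 = 0.00151125
  Coastal: 0.33 × 0.065 × 0.035 = 0.00075075
  South: 0.05 × 0.06 × 0.097 = 0.000291
Total = 0.00317796.
Largest term belongs to East, so East is most probable.

East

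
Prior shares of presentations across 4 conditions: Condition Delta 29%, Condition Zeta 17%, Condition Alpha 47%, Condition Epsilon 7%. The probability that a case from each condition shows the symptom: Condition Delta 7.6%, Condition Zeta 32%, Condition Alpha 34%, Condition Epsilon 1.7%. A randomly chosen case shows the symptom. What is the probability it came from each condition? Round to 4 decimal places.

By Bayes' rule, posterior ∝ prior × likelihood:
  Condition Delta: 0.29 × 0.076 = 0.02204
  Condition Zeta: 0.17 × 0.32 = 0.0544
  Condition Alpha: 0.47 × 0.34 = 0.1598
  Condition Epsilon: 0.07 × 0.017 = 0.00119
Sum = 0.23743.
P(Condition Delta | symptomatic) = 0.02204/0.23743 ≈ 0.0928
P(Condition Zeta | symptomatic) = 0.0544/0.23743 ≈ 0.2291
P(Condition Alpha | symptomatic) = 0.1598/0.23743 ≈ 0.6730
P(Condition Epsilon | symptomatic) = 0.00119/0.23743 ≈ 0.0050

Condition Delta 0.0928, Condition Zeta 0.2291, Condition Alpha 0.6730, Condition Epsilon 0.0050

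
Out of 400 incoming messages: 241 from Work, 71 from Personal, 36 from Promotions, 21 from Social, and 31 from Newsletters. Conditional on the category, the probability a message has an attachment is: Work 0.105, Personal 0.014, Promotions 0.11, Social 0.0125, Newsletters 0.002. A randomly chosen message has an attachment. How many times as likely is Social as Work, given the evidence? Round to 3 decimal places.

0.010

By Bayes' rule, posterior ∝ prior × likelihood:
  Work: 0.6025 × 0.105 = 0.0632625
  Personal: 0.1775 × 0.014 = 0.002485
  Promotions: 0.09 × 0.11 = 0.0099
  Social: 0.0525 × 0.0125 = 0.00065625
  Newsletters: 0.0775 × 0.002 = 0.000155
Normalizing constant = 0.07645875.
The ratio is 0.00065625 / 0.0632625 (the normalizer cancels) = 0.010.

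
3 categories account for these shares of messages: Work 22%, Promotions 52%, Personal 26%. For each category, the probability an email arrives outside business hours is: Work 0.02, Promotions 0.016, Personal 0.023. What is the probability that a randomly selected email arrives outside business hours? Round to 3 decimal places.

0.019

Compute prior × likelihood for every hypothesis:
  Work: 0.22 × 0.02 = 0.0044
  Promotions: 0.52 × 0.016 = 0.00832
  Personal: 0.26 × 0.023 = 0.00598
P(off-hours) = 0.0044 + 0.00832 + 0.00598 = 0.0187 → 0.019.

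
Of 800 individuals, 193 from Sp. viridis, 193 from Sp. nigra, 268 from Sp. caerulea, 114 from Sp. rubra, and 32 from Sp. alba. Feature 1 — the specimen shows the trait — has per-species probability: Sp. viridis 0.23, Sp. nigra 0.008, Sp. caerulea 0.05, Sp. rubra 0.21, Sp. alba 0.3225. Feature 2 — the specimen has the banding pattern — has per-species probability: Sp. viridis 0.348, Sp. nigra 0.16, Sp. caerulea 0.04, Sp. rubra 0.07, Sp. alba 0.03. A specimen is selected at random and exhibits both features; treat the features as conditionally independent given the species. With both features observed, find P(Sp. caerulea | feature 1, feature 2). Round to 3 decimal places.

Compute prior × likelihood for every hypothesis:
  Sp. viridis: 0.24125 × 0.23 × 0.348 = 0.01930965
  Sp. nigra: 0.24125 × 0.008 × 0.16 = 0.0003088
  Sp. caerulea: 0.335 × 0.05 × 0.04 = 0.00067
  Sp. rubra: 0.1425 × 0.21 × 0.07 = 0.00209475
  Sp. alba: 0.04 × 0.3225 × 0.03 = 0.000387
Total = 0.0227702.
P(Sp. caerulea | evidence) = 0.00067 / 0.0227702 ≈ 0.029.

0.029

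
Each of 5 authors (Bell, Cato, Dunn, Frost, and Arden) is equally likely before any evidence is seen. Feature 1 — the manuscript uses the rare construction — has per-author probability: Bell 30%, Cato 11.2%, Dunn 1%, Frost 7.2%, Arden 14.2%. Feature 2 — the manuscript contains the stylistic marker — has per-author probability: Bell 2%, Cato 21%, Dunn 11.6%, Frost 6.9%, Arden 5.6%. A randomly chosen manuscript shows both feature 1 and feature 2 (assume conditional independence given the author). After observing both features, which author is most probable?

With a uniform prior (1/5 each), posterior ∝ likelihood:
  Bell: 0.3 × 0.02 = 0.006
  Cato: 0.112 × 0.21 = 0.02352
  Dunn: 0.01 × 0.116 = 0.00116
  Frost: 0.072 × 0.069 = 0.004968
  Arden: 0.142 × 0.056 = 0.007952
Normalizing constant = 0.0436.
Largest term belongs to Cato, so Cato is most probable.

Cato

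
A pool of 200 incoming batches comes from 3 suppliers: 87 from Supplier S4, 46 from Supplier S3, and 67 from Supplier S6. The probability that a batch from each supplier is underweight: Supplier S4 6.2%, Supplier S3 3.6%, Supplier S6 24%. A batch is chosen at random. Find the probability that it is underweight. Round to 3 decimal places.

0.116

Unnormalized posteriors (prior × likelihood):
  Supplier S4: 0.435 × 0.062 = 0.02697
  Supplier S3: 0.23 × 0.036 = 0.00828
  Supplier S6: 0.335 × 0.24 = 0.0804
P(underweight) = 0.02697 + 0.00828 + 0.0804 = 0.11565 → 0.116.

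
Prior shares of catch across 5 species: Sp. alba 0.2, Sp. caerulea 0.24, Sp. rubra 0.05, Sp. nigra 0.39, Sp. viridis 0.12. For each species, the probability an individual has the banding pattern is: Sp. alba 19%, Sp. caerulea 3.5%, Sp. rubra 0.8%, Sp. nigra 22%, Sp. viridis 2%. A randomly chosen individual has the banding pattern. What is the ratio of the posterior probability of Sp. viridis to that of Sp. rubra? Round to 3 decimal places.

By Bayes' rule, posterior ∝ prior × likelihood:
  Sp. alba: 0.2 × 0.19 = 0.038
  Sp. caerulea: 0.24 × 0.035 = 0.0084
  Sp. rubra: 0.05 × 0.008 = 0.0004
  Sp. nigra: 0.39 × 0.22 = 0.0858
  Sp. viridis: 0.12 × 0.02 = 0.0024
Normalizing constant = 0.135.
The ratio is 0.0024 / 0.0004 (the normalizer cancels) = 6.000.

6.000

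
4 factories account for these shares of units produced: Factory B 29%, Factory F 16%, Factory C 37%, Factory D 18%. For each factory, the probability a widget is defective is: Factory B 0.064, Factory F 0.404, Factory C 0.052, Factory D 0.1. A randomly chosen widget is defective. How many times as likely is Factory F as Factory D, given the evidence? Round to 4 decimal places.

By Bayes' rule, posterior ∝ prior × likelihood:
  Factory B: 0.29 × 0.064 = 0.01856
  Factory F: 0.16 × 0.404 = 0.06464
  Factory C: 0.37 × 0.052 = 0.01924
  Factory D: 0.18 × 0.1 = 0.018
Sum = 0.12044.
The ratio is 0.06464 / 0.018 (the normalizer cancels) = 3.5911.

3.5911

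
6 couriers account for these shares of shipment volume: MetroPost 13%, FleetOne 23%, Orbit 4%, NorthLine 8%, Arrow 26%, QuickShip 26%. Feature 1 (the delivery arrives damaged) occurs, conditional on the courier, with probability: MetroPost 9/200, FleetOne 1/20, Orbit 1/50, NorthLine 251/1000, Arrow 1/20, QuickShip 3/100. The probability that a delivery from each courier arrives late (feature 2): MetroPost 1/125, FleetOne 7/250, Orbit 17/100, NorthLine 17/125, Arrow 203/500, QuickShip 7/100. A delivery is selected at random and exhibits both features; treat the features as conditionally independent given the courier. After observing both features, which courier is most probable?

Arrow

Compute prior × likelihood for every hypothesis:
  MetroPost: 0.13 × 0.045 × 0.008 = 0.0000468
  FleetOne: 0.23 × 0.05 × 0.028 = 0.000322
  Orbit: 0.04 × 0.02 × 0.17 = 0.000136
  NorthLine: 0.08 × 0.251 × 0.136 = 0.00273088
  Arrow: 0.26 × 0.05 × 0.406 = 0.005278
  QuickShip: 0.26 × 0.03 × 0.07 = 0.000546
Sum = 0.00905968.
Largest term belongs to Arrow, so Arrow is most probable.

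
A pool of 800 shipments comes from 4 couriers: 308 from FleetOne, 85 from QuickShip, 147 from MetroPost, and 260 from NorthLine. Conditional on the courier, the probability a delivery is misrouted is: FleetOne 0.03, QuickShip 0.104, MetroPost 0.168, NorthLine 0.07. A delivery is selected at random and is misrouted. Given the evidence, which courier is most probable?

Compute prior × likelihood for every hypothesis:
  FleetOne: 0.385 × 0.03 = 0.01155
  QuickShip: 0.10625 × 0.104 = 0.01105
  MetroPost: 0.18375 × 0.168 = 0.03087
  NorthLine: 0.325 × 0.07 = 0.02275
Total = 0.07622.
Largest term belongs to MetroPost, so MetroPost is most probable.

MetroPost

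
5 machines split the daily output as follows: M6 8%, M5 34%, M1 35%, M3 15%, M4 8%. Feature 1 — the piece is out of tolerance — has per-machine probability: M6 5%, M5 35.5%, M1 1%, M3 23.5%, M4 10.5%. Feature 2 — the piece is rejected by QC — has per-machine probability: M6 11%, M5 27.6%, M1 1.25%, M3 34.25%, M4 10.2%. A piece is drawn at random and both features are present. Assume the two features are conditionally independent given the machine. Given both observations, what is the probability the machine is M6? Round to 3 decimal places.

By Bayes' rule, posterior ∝ prior × likelihood:
  M6: 0.08 × 0.05 × 0.11 = 0.00044
  M5: 0.34 × 0.355 × 0.276 = 0.0333132
  M1: 0.35 × 0.01 × 0.0125 = 0.00004375
  M3: 0.15 × 0.235 × 0.3425 = 0.012073125
  M4: 0.08 × 0.105 × 0.102 = 0.0008568
Total = 0.046726875.
P(M6 | evidence) = 0.00044 / 0.046726875 ≈ 0.009.

0.009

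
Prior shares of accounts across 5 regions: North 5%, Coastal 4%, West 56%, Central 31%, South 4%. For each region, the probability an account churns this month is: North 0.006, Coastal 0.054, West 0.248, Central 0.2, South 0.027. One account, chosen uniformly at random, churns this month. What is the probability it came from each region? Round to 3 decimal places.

By Bayes' rule, posterior ∝ prior × likelihood:
  North: 0.05 × 0.006 = 0.0003
  Coastal: 0.04 × 0.054 = 0.00216
  West: 0.56 × 0.248 = 0.13888
  Central: 0.31 × 0.2 = 0.062
  South: 0.04 × 0.027 = 0.00108
Normalizing constant = 0.20442.
P(North | churn) = 0.0003/0.20442 ≈ 0.001
P(Coastal | churn) = 0.00216/0.20442 ≈ 0.011
P(West | churn) = 0.13888/0.20442 ≈ 0.679
P(Central | churn) = 0.062/0.20442 ≈ 0.303
P(South | churn) = 0.00108/0.20442 ≈ 0.005

North 0.001, Coastal 0.011, West 0.679, Central 0.303, South 0.005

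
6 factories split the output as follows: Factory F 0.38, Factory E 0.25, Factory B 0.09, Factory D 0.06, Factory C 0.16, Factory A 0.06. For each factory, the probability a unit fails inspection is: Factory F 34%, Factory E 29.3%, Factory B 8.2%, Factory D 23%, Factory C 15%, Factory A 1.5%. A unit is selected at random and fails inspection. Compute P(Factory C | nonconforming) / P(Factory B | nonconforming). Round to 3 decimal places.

Compute prior × likelihood for every hypothesis:
  Factory F: 0.38 × 0.34 = 0.1292
  Factory E: 0.25 × 0.293 = 0.07325
  Factory B: 0.09 × 0.082 = 0.00738
  Factory D: 0.06 × 0.23 = 0.0138
  Factory C: 0.16 × 0.15 = 0.024
  Factory A: 0.06 × 0.015 = 0.0009
Total = 0.24853.
The ratio is 0.024 / 0.00738 (the normalizer cancels) = 3.252.

3.252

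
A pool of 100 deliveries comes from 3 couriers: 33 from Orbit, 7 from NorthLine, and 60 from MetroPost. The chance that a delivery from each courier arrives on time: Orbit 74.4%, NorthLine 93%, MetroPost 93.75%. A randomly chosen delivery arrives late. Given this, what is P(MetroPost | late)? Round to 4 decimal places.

0.2956

Taking complements, P(late | each) = Orbit 0.256, NorthLine 0.07, MetroPost 0.0625.
Prior × likelihood for each hypothesis:
  Orbit: 0.33 × 0.256 = 0.08448
  NorthLine: 0.07 × 0.07 = 0.0049
  MetroPost: 0.6 × 0.0625 = 0.0375
Total = 0.12688.
P(MetroPost | evidence) = 0.0375 / 0.12688 ≈ 0.2956.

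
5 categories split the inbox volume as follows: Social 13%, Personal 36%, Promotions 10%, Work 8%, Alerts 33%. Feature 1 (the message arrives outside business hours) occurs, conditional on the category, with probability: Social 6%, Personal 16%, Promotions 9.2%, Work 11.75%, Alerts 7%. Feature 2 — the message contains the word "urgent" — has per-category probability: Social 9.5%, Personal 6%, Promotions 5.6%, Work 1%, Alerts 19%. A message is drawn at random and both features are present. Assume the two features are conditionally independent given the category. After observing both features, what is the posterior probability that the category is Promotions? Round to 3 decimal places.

Compute prior × likelihood for every hypothesis:
  Social: 0.13 × 0.06 × 0.095 = 0.000741
  Personal: 0.36 × 0.16 × 0.06 = 0.003456
  Promotions: 0.1 × 0.092 × 0.056 = 0.0005152
  Work: 0.08 × 0.1175 × 0.01 = 0.000094
  Alerts: 0.33 × 0.07 × 0.19 = 0.004389
Total = 0.0091952.
P(Promotions | evidence) = 0.0005152 / 0.0091952 ≈ 0.056.

0.056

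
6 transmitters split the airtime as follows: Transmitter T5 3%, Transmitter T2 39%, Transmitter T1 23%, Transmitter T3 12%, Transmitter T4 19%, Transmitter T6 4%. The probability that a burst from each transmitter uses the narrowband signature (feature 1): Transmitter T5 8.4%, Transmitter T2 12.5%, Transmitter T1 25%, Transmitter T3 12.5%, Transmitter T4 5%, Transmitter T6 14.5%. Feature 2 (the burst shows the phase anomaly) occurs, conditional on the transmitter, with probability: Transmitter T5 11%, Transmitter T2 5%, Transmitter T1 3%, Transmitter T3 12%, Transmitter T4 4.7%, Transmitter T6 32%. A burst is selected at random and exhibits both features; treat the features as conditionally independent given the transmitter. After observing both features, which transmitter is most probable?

Transmitter T2

By Bayes' rule, posterior ∝ prior × likelihood:
  Transmitter T5: 0.03 × 0.084 × 0.11 = 0.0002772
  Transmitter T2: 0.39 × 0.125 × 0.05 = 0.0024375
  Transmitter T1: 0.23 × 0.25 × 0.03 = 0.001725
  Transmitter T3: 0.12 × 0.125 × 0.12 = 0.0018
  Transmitter T4: 0.19 × 0.05 × 0.047 = 0.0004465
  Transmitter T6: 0.04 × 0.145 × 0.32 = 0.001856
Sum = 0.0085422.
Largest term belongs to Transmitter T2, so Transmitter T2 is most probable.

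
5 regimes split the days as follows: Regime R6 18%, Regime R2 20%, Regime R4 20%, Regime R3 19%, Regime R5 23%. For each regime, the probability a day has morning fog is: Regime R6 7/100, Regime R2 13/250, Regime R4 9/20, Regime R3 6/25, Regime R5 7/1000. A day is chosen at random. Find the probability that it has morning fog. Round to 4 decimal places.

0.1602

By Bayes' rule, posterior ∝ prior × likelihood:
  Regime R6: 0.18 × 0.07 = 0.0126
  Regime R2: 0.2 × 0.052 = 0.0104
  Regime R4: 0.2 × 0.45 = 0.09
  Regime R3: 0.19 × 0.24 = 0.0456
  Regime R5: 0.23 × 0.007 = 0.00161
P(fog) = 0.0126 + 0.0104 + 0.09 + 0.0456 + 0.00161 = 0.16021 → 0.1602.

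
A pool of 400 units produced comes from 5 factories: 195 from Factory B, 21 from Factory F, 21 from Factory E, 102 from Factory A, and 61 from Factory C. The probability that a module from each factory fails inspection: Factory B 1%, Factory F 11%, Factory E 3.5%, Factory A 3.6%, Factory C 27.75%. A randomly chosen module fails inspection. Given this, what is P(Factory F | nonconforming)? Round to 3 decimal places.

By Bayes' rule, posterior ∝ prior × likelihood:
  Factory B: 0.4875 × 0.01 = 0.004875
  Factory F: 0.0525 × 0.11 = 0.005775
  Factory E: 0.0525 × 0.035 = 0.0018375
  Factory A: 0.255 × 0.036 = 0.00918
  Factory C: 0.1525 × 0.2775 = 0.04231875
Normalizing constant = 0.06398625.
P(Factory F | evidence) = 0.005775 / 0.06398625 ≈ 0.090.

0.090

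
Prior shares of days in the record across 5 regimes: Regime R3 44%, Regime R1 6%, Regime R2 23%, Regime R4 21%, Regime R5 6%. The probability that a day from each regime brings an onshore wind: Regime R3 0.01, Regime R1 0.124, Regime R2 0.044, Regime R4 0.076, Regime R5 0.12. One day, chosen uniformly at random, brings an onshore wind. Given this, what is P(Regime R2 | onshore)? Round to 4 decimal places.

0.2243

By Bayes' rule, posterior ∝ prior × likelihood:
  Regime R3: 0.44 × 0.01 = 0.0044
  Regime R1: 0.06 × 0.124 = 0.00744
  Regime R2: 0.23 × 0.044 = 0.01012
  Regime R4: 0.21 × 0.076 = 0.01596
  Regime R5: 0.06 × 0.12 = 0.0072
Total = 0.04512.
P(Regime R2 | evidence) = 0.01012 / 0.04512 ≈ 0.2243.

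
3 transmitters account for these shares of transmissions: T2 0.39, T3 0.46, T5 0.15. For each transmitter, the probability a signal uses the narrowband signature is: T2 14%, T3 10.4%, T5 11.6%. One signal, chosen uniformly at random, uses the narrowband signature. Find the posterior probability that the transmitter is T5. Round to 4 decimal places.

0.1452

Compute prior × likelihood for every hypothesis:
  T2: 0.39 × 0.14 = 0.0546
  T3: 0.46 × 0.104 = 0.04784
  T5: 0.15 × 0.116 = 0.0174
Sum = 0.11984.
P(T5 | evidence) = 0.0174 / 0.11984 ≈ 0.1452.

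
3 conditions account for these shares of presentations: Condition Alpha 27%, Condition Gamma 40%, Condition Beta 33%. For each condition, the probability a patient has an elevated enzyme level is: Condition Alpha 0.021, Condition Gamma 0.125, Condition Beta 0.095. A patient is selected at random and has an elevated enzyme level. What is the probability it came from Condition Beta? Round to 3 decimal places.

Unnormalized posteriors (prior × likelihood):
  Condition Alpha: 0.27 × 0.021 = 0.00567
  Condition Gamma: 0.4 × 0.125 = 0.05
  Condition Beta: 0.33 × 0.095 = 0.03135
Total = 0.08702.
P(Condition Beta | evidence) = 0.03135 / 0.08702 ≈ 0.360.

0.360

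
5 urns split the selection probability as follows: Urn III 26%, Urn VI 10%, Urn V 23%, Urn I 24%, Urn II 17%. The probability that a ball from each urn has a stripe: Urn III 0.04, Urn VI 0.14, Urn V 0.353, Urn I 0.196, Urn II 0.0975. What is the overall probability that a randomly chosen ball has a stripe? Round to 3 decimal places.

0.169

Compute prior × likelihood for every hypothesis:
  Urn III: 0.26 × 0.04 = 0.0104
  Urn VI: 0.1 × 0.14 = 0.014
  Urn V: 0.23 × 0.353 = 0.08119
  Urn I: 0.24 × 0.196 = 0.04704
  Urn II: 0.17 × 0.0975 = 0.016575
P(striped) = 0.0104 + 0.014 + 0.08119 + 0.04704 + 0.016575 = 0.169205 → 0.169.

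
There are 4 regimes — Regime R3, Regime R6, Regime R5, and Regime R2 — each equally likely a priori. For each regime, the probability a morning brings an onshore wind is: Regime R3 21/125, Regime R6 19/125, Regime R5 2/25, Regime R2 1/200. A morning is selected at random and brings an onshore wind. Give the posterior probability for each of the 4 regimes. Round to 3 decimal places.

Regime R3 0.415, Regime R6 0.375, Regime R5 0.198, Regime R2 0.012

With a uniform prior (1/4 each), posterior ∝ likelihood:
  Regime R3: 0.168
  Regime R6: 0.152
  Regime R5: 0.08
  Regime R2: 0.005
Sum = 0.405.
P(Regime R3 | onshore) = 0.168/0.405 ≈ 0.415
P(Regime R6 | onshore) = 0.152/0.405 ≈ 0.375
P(Regime R5 | onshore) = 0.08/0.405 ≈ 0.198
P(Regime R2 | onshore) = 0.005/0.405 ≈ 0.012
(Check: 0.415+0.375+0.198+0.012 = 1.000.)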